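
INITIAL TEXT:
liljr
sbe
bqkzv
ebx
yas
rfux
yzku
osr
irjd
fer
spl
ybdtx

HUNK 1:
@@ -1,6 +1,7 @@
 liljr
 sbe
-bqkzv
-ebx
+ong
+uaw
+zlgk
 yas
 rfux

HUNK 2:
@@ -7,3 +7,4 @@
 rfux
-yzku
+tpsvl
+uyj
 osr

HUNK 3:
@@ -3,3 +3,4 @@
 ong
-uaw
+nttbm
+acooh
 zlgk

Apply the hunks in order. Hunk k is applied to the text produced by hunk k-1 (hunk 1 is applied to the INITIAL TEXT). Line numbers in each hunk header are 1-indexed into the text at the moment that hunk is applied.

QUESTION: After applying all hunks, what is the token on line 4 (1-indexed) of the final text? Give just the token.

Hunk 1: at line 1 remove [bqkzv,ebx] add [ong,uaw,zlgk] -> 13 lines: liljr sbe ong uaw zlgk yas rfux yzku osr irjd fer spl ybdtx
Hunk 2: at line 7 remove [yzku] add [tpsvl,uyj] -> 14 lines: liljr sbe ong uaw zlgk yas rfux tpsvl uyj osr irjd fer spl ybdtx
Hunk 3: at line 3 remove [uaw] add [nttbm,acooh] -> 15 lines: liljr sbe ong nttbm acooh zlgk yas rfux tpsvl uyj osr irjd fer spl ybdtx
Final line 4: nttbm

Answer: nttbm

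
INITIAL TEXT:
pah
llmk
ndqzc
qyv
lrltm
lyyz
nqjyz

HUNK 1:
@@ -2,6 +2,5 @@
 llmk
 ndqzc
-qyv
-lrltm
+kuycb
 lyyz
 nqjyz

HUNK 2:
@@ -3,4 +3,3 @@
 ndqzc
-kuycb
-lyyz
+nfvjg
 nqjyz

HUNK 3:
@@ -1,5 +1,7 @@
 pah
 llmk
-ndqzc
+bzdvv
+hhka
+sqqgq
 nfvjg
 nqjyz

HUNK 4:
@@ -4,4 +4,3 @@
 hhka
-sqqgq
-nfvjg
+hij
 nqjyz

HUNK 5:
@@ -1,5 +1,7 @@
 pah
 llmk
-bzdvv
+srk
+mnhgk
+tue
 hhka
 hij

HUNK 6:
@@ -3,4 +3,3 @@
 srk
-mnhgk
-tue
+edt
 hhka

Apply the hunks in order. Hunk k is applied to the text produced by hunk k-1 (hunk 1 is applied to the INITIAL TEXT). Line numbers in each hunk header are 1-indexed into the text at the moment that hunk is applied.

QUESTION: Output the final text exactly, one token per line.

Answer: pah
llmk
srk
edt
hhka
hij
nqjyz

Derivation:
Hunk 1: at line 2 remove [qyv,lrltm] add [kuycb] -> 6 lines: pah llmk ndqzc kuycb lyyz nqjyz
Hunk 2: at line 3 remove [kuycb,lyyz] add [nfvjg] -> 5 lines: pah llmk ndqzc nfvjg nqjyz
Hunk 3: at line 1 remove [ndqzc] add [bzdvv,hhka,sqqgq] -> 7 lines: pah llmk bzdvv hhka sqqgq nfvjg nqjyz
Hunk 4: at line 4 remove [sqqgq,nfvjg] add [hij] -> 6 lines: pah llmk bzdvv hhka hij nqjyz
Hunk 5: at line 1 remove [bzdvv] add [srk,mnhgk,tue] -> 8 lines: pah llmk srk mnhgk tue hhka hij nqjyz
Hunk 6: at line 3 remove [mnhgk,tue] add [edt] -> 7 lines: pah llmk srk edt hhka hij nqjyz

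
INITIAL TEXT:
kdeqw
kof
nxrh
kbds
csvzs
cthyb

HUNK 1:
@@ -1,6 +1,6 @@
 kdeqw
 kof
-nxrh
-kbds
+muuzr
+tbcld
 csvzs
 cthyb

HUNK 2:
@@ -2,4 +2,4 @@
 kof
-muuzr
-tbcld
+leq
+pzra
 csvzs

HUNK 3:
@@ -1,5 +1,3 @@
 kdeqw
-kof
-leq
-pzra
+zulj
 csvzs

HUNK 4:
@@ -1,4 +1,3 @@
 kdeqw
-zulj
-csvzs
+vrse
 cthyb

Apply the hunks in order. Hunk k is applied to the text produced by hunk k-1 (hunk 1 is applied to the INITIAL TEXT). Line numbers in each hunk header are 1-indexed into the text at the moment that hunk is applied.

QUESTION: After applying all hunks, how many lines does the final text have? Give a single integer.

Answer: 3

Derivation:
Hunk 1: at line 1 remove [nxrh,kbds] add [muuzr,tbcld] -> 6 lines: kdeqw kof muuzr tbcld csvzs cthyb
Hunk 2: at line 2 remove [muuzr,tbcld] add [leq,pzra] -> 6 lines: kdeqw kof leq pzra csvzs cthyb
Hunk 3: at line 1 remove [kof,leq,pzra] add [zulj] -> 4 lines: kdeqw zulj csvzs cthyb
Hunk 4: at line 1 remove [zulj,csvzs] add [vrse] -> 3 lines: kdeqw vrse cthyb
Final line count: 3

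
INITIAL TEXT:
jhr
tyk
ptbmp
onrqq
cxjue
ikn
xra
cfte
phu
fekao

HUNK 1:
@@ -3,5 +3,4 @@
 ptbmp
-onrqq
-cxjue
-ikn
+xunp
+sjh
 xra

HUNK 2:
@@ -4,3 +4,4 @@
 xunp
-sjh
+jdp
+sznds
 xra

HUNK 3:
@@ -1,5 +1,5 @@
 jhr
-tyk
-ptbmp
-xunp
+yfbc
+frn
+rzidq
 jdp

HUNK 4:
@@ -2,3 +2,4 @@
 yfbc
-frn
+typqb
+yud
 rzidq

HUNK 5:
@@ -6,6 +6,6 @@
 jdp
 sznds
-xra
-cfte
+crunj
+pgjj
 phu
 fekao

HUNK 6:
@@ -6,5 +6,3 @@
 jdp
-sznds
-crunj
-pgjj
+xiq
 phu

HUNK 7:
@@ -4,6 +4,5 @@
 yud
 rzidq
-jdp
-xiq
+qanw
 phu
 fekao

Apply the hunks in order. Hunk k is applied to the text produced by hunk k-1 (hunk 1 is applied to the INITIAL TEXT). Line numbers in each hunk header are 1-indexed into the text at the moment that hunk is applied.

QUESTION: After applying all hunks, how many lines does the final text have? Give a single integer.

Answer: 8

Derivation:
Hunk 1: at line 3 remove [onrqq,cxjue,ikn] add [xunp,sjh] -> 9 lines: jhr tyk ptbmp xunp sjh xra cfte phu fekao
Hunk 2: at line 4 remove [sjh] add [jdp,sznds] -> 10 lines: jhr tyk ptbmp xunp jdp sznds xra cfte phu fekao
Hunk 3: at line 1 remove [tyk,ptbmp,xunp] add [yfbc,frn,rzidq] -> 10 lines: jhr yfbc frn rzidq jdp sznds xra cfte phu fekao
Hunk 4: at line 2 remove [frn] add [typqb,yud] -> 11 lines: jhr yfbc typqb yud rzidq jdp sznds xra cfte phu fekao
Hunk 5: at line 6 remove [xra,cfte] add [crunj,pgjj] -> 11 lines: jhr yfbc typqb yud rzidq jdp sznds crunj pgjj phu fekao
Hunk 6: at line 6 remove [sznds,crunj,pgjj] add [xiq] -> 9 lines: jhr yfbc typqb yud rzidq jdp xiq phu fekao
Hunk 7: at line 4 remove [jdp,xiq] add [qanw] -> 8 lines: jhr yfbc typqb yud rzidq qanw phu fekao
Final line count: 8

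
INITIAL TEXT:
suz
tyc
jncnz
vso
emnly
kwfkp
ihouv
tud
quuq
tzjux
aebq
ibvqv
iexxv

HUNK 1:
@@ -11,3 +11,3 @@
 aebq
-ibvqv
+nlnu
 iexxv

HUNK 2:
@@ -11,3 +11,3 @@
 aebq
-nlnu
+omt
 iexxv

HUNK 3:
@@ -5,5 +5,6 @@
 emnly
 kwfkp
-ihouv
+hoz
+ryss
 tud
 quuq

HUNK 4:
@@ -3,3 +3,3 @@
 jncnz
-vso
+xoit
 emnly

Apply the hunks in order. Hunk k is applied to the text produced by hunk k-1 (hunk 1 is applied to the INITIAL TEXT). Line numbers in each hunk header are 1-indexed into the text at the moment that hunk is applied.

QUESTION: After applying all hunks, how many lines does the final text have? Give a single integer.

Answer: 14

Derivation:
Hunk 1: at line 11 remove [ibvqv] add [nlnu] -> 13 lines: suz tyc jncnz vso emnly kwfkp ihouv tud quuq tzjux aebq nlnu iexxv
Hunk 2: at line 11 remove [nlnu] add [omt] -> 13 lines: suz tyc jncnz vso emnly kwfkp ihouv tud quuq tzjux aebq omt iexxv
Hunk 3: at line 5 remove [ihouv] add [hoz,ryss] -> 14 lines: suz tyc jncnz vso emnly kwfkp hoz ryss tud quuq tzjux aebq omt iexxv
Hunk 4: at line 3 remove [vso] add [xoit] -> 14 lines: suz tyc jncnz xoit emnly kwfkp hoz ryss tud quuq tzjux aebq omt iexxv
Final line count: 14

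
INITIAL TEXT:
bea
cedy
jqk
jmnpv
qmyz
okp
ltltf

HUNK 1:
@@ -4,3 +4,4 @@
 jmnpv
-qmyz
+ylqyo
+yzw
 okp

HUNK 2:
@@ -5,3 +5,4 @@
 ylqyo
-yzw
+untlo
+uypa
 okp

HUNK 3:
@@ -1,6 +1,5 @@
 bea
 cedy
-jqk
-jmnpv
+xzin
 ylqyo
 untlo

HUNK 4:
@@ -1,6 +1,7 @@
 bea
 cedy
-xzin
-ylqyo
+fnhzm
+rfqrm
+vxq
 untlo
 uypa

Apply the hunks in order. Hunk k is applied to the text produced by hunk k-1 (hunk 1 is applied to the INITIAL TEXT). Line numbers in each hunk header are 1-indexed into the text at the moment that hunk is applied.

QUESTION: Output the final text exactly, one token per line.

Hunk 1: at line 4 remove [qmyz] add [ylqyo,yzw] -> 8 lines: bea cedy jqk jmnpv ylqyo yzw okp ltltf
Hunk 2: at line 5 remove [yzw] add [untlo,uypa] -> 9 lines: bea cedy jqk jmnpv ylqyo untlo uypa okp ltltf
Hunk 3: at line 1 remove [jqk,jmnpv] add [xzin] -> 8 lines: bea cedy xzin ylqyo untlo uypa okp ltltf
Hunk 4: at line 1 remove [xzin,ylqyo] add [fnhzm,rfqrm,vxq] -> 9 lines: bea cedy fnhzm rfqrm vxq untlo uypa okp ltltf

Answer: bea
cedy
fnhzm
rfqrm
vxq
untlo
uypa
okp
ltltf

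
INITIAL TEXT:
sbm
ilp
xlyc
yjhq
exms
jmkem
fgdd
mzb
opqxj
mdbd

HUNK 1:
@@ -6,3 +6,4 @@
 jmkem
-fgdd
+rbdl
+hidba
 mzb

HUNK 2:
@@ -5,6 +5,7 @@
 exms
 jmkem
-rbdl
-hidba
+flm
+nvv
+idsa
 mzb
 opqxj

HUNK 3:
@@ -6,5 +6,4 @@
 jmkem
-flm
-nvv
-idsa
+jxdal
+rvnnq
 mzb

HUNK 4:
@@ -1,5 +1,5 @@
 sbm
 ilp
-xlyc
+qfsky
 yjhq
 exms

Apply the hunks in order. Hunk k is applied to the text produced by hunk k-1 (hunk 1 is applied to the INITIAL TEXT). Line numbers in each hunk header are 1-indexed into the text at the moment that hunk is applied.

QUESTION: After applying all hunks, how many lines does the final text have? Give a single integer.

Answer: 11

Derivation:
Hunk 1: at line 6 remove [fgdd] add [rbdl,hidba] -> 11 lines: sbm ilp xlyc yjhq exms jmkem rbdl hidba mzb opqxj mdbd
Hunk 2: at line 5 remove [rbdl,hidba] add [flm,nvv,idsa] -> 12 lines: sbm ilp xlyc yjhq exms jmkem flm nvv idsa mzb opqxj mdbd
Hunk 3: at line 6 remove [flm,nvv,idsa] add [jxdal,rvnnq] -> 11 lines: sbm ilp xlyc yjhq exms jmkem jxdal rvnnq mzb opqxj mdbd
Hunk 4: at line 1 remove [xlyc] add [qfsky] -> 11 lines: sbm ilp qfsky yjhq exms jmkem jxdal rvnnq mzb opqxj mdbd
Final line count: 11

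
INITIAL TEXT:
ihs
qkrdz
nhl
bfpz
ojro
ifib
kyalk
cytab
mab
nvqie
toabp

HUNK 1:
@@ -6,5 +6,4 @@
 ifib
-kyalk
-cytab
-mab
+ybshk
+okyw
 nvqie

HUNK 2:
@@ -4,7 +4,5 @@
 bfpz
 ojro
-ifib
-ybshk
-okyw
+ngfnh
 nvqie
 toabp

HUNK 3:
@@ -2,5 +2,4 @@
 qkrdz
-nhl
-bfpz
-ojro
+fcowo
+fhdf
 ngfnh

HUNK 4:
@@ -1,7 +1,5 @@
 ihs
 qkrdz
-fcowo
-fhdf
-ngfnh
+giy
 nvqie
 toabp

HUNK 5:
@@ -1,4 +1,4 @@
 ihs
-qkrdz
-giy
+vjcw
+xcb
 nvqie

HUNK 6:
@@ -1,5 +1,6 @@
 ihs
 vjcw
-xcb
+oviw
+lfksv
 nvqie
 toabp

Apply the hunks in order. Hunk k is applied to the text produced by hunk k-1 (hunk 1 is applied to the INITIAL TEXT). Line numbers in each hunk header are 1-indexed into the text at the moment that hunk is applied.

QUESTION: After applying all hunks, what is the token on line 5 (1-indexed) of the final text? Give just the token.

Answer: nvqie

Derivation:
Hunk 1: at line 6 remove [kyalk,cytab,mab] add [ybshk,okyw] -> 10 lines: ihs qkrdz nhl bfpz ojro ifib ybshk okyw nvqie toabp
Hunk 2: at line 4 remove [ifib,ybshk,okyw] add [ngfnh] -> 8 lines: ihs qkrdz nhl bfpz ojro ngfnh nvqie toabp
Hunk 3: at line 2 remove [nhl,bfpz,ojro] add [fcowo,fhdf] -> 7 lines: ihs qkrdz fcowo fhdf ngfnh nvqie toabp
Hunk 4: at line 1 remove [fcowo,fhdf,ngfnh] add [giy] -> 5 lines: ihs qkrdz giy nvqie toabp
Hunk 5: at line 1 remove [qkrdz,giy] add [vjcw,xcb] -> 5 lines: ihs vjcw xcb nvqie toabp
Hunk 6: at line 1 remove [xcb] add [oviw,lfksv] -> 6 lines: ihs vjcw oviw lfksv nvqie toabp
Final line 5: nvqie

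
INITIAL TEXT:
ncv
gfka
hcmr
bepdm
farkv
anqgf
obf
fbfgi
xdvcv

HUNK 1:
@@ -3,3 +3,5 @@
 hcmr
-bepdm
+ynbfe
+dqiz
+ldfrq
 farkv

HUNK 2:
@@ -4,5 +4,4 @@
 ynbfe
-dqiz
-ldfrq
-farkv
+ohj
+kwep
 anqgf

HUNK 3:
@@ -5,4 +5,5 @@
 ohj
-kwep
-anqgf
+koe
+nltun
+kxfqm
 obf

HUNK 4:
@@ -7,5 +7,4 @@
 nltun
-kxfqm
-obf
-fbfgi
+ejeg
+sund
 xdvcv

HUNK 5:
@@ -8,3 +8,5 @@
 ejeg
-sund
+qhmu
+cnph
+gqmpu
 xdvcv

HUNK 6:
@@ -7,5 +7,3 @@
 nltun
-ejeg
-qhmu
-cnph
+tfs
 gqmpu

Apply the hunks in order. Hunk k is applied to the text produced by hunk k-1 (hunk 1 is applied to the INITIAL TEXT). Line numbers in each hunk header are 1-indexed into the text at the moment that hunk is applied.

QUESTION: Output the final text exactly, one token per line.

Hunk 1: at line 3 remove [bepdm] add [ynbfe,dqiz,ldfrq] -> 11 lines: ncv gfka hcmr ynbfe dqiz ldfrq farkv anqgf obf fbfgi xdvcv
Hunk 2: at line 4 remove [dqiz,ldfrq,farkv] add [ohj,kwep] -> 10 lines: ncv gfka hcmr ynbfe ohj kwep anqgf obf fbfgi xdvcv
Hunk 3: at line 5 remove [kwep,anqgf] add [koe,nltun,kxfqm] -> 11 lines: ncv gfka hcmr ynbfe ohj koe nltun kxfqm obf fbfgi xdvcv
Hunk 4: at line 7 remove [kxfqm,obf,fbfgi] add [ejeg,sund] -> 10 lines: ncv gfka hcmr ynbfe ohj koe nltun ejeg sund xdvcv
Hunk 5: at line 8 remove [sund] add [qhmu,cnph,gqmpu] -> 12 lines: ncv gfka hcmr ynbfe ohj koe nltun ejeg qhmu cnph gqmpu xdvcv
Hunk 6: at line 7 remove [ejeg,qhmu,cnph] add [tfs] -> 10 lines: ncv gfka hcmr ynbfe ohj koe nltun tfs gqmpu xdvcv

Answer: ncv
gfka
hcmr
ynbfe
ohj
koe
nltun
tfs
gqmpu
xdvcv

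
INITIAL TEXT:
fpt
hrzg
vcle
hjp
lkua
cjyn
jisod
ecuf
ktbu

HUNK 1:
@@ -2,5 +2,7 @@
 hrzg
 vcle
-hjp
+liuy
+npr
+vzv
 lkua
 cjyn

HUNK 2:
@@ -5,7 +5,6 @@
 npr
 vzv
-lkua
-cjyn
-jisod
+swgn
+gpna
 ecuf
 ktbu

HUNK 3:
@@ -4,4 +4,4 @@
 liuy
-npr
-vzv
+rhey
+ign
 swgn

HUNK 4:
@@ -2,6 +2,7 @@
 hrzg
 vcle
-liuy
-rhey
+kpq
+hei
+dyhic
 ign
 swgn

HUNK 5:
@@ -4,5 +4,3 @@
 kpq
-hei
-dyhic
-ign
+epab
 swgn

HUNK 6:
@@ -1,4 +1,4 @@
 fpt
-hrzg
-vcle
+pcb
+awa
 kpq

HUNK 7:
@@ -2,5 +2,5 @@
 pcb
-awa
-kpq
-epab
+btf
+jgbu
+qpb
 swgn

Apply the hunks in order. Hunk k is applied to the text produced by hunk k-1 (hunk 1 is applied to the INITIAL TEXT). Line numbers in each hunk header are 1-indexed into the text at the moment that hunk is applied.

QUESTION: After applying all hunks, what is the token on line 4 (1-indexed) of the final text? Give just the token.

Hunk 1: at line 2 remove [hjp] add [liuy,npr,vzv] -> 11 lines: fpt hrzg vcle liuy npr vzv lkua cjyn jisod ecuf ktbu
Hunk 2: at line 5 remove [lkua,cjyn,jisod] add [swgn,gpna] -> 10 lines: fpt hrzg vcle liuy npr vzv swgn gpna ecuf ktbu
Hunk 3: at line 4 remove [npr,vzv] add [rhey,ign] -> 10 lines: fpt hrzg vcle liuy rhey ign swgn gpna ecuf ktbu
Hunk 4: at line 2 remove [liuy,rhey] add [kpq,hei,dyhic] -> 11 lines: fpt hrzg vcle kpq hei dyhic ign swgn gpna ecuf ktbu
Hunk 5: at line 4 remove [hei,dyhic,ign] add [epab] -> 9 lines: fpt hrzg vcle kpq epab swgn gpna ecuf ktbu
Hunk 6: at line 1 remove [hrzg,vcle] add [pcb,awa] -> 9 lines: fpt pcb awa kpq epab swgn gpna ecuf ktbu
Hunk 7: at line 2 remove [awa,kpq,epab] add [btf,jgbu,qpb] -> 9 lines: fpt pcb btf jgbu qpb swgn gpna ecuf ktbu
Final line 4: jgbu

Answer: jgbu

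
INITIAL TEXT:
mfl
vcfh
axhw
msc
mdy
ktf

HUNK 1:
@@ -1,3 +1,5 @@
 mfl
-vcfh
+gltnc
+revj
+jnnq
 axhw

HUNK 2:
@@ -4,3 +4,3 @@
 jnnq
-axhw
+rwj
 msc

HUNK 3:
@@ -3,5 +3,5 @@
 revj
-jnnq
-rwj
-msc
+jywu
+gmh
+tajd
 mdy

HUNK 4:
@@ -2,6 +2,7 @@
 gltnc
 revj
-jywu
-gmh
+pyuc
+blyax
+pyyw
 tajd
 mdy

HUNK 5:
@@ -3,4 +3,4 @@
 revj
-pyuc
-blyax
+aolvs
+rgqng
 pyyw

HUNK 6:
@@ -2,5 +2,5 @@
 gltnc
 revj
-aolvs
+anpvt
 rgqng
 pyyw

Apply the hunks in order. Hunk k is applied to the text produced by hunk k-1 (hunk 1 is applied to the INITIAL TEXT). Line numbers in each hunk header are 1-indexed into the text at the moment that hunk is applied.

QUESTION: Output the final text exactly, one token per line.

Hunk 1: at line 1 remove [vcfh] add [gltnc,revj,jnnq] -> 8 lines: mfl gltnc revj jnnq axhw msc mdy ktf
Hunk 2: at line 4 remove [axhw] add [rwj] -> 8 lines: mfl gltnc revj jnnq rwj msc mdy ktf
Hunk 3: at line 3 remove [jnnq,rwj,msc] add [jywu,gmh,tajd] -> 8 lines: mfl gltnc revj jywu gmh tajd mdy ktf
Hunk 4: at line 2 remove [jywu,gmh] add [pyuc,blyax,pyyw] -> 9 lines: mfl gltnc revj pyuc blyax pyyw tajd mdy ktf
Hunk 5: at line 3 remove [pyuc,blyax] add [aolvs,rgqng] -> 9 lines: mfl gltnc revj aolvs rgqng pyyw tajd mdy ktf
Hunk 6: at line 2 remove [aolvs] add [anpvt] -> 9 lines: mfl gltnc revj anpvt rgqng pyyw tajd mdy ktf

Answer: mfl
gltnc
revj
anpvt
rgqng
pyyw
tajd
mdy
ktf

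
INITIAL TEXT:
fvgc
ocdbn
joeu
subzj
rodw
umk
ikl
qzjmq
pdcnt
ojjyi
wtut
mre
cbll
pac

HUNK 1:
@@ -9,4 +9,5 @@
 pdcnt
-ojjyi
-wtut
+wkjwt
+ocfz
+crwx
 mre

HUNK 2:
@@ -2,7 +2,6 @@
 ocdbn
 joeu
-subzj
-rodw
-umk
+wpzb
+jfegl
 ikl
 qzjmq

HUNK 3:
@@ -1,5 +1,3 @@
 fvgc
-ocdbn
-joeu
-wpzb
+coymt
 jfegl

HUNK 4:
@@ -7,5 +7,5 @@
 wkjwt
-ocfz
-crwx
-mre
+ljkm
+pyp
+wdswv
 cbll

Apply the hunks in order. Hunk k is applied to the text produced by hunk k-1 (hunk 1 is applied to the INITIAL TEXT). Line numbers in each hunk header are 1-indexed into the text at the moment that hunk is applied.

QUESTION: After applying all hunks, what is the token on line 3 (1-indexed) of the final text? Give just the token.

Hunk 1: at line 9 remove [ojjyi,wtut] add [wkjwt,ocfz,crwx] -> 15 lines: fvgc ocdbn joeu subzj rodw umk ikl qzjmq pdcnt wkjwt ocfz crwx mre cbll pac
Hunk 2: at line 2 remove [subzj,rodw,umk] add [wpzb,jfegl] -> 14 lines: fvgc ocdbn joeu wpzb jfegl ikl qzjmq pdcnt wkjwt ocfz crwx mre cbll pac
Hunk 3: at line 1 remove [ocdbn,joeu,wpzb] add [coymt] -> 12 lines: fvgc coymt jfegl ikl qzjmq pdcnt wkjwt ocfz crwx mre cbll pac
Hunk 4: at line 7 remove [ocfz,crwx,mre] add [ljkm,pyp,wdswv] -> 12 lines: fvgc coymt jfegl ikl qzjmq pdcnt wkjwt ljkm pyp wdswv cbll pac
Final line 3: jfegl

Answer: jfegl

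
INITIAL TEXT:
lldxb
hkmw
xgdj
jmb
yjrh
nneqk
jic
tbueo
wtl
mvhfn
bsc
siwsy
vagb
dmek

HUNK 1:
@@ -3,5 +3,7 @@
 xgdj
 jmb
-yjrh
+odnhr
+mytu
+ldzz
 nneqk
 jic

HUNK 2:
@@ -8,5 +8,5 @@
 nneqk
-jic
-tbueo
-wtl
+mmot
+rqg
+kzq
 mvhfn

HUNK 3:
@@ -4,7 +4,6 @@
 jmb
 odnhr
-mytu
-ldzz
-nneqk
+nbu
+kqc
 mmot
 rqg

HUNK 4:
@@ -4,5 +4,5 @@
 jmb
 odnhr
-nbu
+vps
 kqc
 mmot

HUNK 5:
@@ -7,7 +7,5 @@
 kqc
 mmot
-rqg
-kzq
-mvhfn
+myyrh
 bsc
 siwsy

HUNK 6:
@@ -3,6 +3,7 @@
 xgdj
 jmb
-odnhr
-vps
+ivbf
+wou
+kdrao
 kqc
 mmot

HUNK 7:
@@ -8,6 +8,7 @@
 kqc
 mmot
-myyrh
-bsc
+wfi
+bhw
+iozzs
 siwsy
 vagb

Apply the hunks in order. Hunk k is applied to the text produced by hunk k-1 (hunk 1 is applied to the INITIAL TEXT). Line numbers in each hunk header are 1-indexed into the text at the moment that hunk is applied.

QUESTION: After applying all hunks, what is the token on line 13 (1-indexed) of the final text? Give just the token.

Answer: siwsy

Derivation:
Hunk 1: at line 3 remove [yjrh] add [odnhr,mytu,ldzz] -> 16 lines: lldxb hkmw xgdj jmb odnhr mytu ldzz nneqk jic tbueo wtl mvhfn bsc siwsy vagb dmek
Hunk 2: at line 8 remove [jic,tbueo,wtl] add [mmot,rqg,kzq] -> 16 lines: lldxb hkmw xgdj jmb odnhr mytu ldzz nneqk mmot rqg kzq mvhfn bsc siwsy vagb dmek
Hunk 3: at line 4 remove [mytu,ldzz,nneqk] add [nbu,kqc] -> 15 lines: lldxb hkmw xgdj jmb odnhr nbu kqc mmot rqg kzq mvhfn bsc siwsy vagb dmek
Hunk 4: at line 4 remove [nbu] add [vps] -> 15 lines: lldxb hkmw xgdj jmb odnhr vps kqc mmot rqg kzq mvhfn bsc siwsy vagb dmek
Hunk 5: at line 7 remove [rqg,kzq,mvhfn] add [myyrh] -> 13 lines: lldxb hkmw xgdj jmb odnhr vps kqc mmot myyrh bsc siwsy vagb dmek
Hunk 6: at line 3 remove [odnhr,vps] add [ivbf,wou,kdrao] -> 14 lines: lldxb hkmw xgdj jmb ivbf wou kdrao kqc mmot myyrh bsc siwsy vagb dmek
Hunk 7: at line 8 remove [myyrh,bsc] add [wfi,bhw,iozzs] -> 15 lines: lldxb hkmw xgdj jmb ivbf wou kdrao kqc mmot wfi bhw iozzs siwsy vagb dmek
Final line 13: siwsy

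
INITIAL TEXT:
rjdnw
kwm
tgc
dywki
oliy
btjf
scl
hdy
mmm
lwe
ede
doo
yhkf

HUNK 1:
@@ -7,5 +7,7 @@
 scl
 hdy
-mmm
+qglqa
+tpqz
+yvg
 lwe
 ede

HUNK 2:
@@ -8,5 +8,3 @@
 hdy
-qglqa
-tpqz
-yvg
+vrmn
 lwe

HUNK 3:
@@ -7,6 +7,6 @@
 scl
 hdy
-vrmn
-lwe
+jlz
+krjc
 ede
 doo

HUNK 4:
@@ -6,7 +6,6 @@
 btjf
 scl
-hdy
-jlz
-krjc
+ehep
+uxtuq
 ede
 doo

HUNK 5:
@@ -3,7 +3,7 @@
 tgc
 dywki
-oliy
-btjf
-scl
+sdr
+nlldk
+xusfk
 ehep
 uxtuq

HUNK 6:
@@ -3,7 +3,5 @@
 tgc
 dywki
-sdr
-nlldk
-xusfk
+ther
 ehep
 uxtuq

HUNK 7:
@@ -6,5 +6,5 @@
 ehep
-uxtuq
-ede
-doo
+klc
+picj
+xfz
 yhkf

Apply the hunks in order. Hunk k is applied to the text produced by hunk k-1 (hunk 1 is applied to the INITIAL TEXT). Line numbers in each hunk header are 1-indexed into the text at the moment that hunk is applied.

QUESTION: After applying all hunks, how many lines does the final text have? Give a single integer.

Answer: 10

Derivation:
Hunk 1: at line 7 remove [mmm] add [qglqa,tpqz,yvg] -> 15 lines: rjdnw kwm tgc dywki oliy btjf scl hdy qglqa tpqz yvg lwe ede doo yhkf
Hunk 2: at line 8 remove [qglqa,tpqz,yvg] add [vrmn] -> 13 lines: rjdnw kwm tgc dywki oliy btjf scl hdy vrmn lwe ede doo yhkf
Hunk 3: at line 7 remove [vrmn,lwe] add [jlz,krjc] -> 13 lines: rjdnw kwm tgc dywki oliy btjf scl hdy jlz krjc ede doo yhkf
Hunk 4: at line 6 remove [hdy,jlz,krjc] add [ehep,uxtuq] -> 12 lines: rjdnw kwm tgc dywki oliy btjf scl ehep uxtuq ede doo yhkf
Hunk 5: at line 3 remove [oliy,btjf,scl] add [sdr,nlldk,xusfk] -> 12 lines: rjdnw kwm tgc dywki sdr nlldk xusfk ehep uxtuq ede doo yhkf
Hunk 6: at line 3 remove [sdr,nlldk,xusfk] add [ther] -> 10 lines: rjdnw kwm tgc dywki ther ehep uxtuq ede doo yhkf
Hunk 7: at line 6 remove [uxtuq,ede,doo] add [klc,picj,xfz] -> 10 lines: rjdnw kwm tgc dywki ther ehep klc picj xfz yhkf
Final line count: 10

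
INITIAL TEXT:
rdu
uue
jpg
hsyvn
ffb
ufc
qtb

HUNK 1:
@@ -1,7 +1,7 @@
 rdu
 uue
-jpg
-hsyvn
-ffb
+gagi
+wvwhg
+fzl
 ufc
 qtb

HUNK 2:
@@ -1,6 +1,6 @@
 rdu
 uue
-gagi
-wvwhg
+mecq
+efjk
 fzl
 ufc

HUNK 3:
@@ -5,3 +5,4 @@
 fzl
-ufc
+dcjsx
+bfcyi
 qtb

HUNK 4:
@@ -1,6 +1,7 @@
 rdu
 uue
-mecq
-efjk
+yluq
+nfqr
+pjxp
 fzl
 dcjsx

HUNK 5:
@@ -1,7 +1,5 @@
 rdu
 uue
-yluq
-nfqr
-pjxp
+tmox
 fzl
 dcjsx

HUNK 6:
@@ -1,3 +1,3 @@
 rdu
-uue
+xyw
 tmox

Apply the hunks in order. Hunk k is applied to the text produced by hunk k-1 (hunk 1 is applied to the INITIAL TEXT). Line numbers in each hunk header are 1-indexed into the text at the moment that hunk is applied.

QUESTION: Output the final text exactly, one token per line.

Hunk 1: at line 1 remove [jpg,hsyvn,ffb] add [gagi,wvwhg,fzl] -> 7 lines: rdu uue gagi wvwhg fzl ufc qtb
Hunk 2: at line 1 remove [gagi,wvwhg] add [mecq,efjk] -> 7 lines: rdu uue mecq efjk fzl ufc qtb
Hunk 3: at line 5 remove [ufc] add [dcjsx,bfcyi] -> 8 lines: rdu uue mecq efjk fzl dcjsx bfcyi qtb
Hunk 4: at line 1 remove [mecq,efjk] add [yluq,nfqr,pjxp] -> 9 lines: rdu uue yluq nfqr pjxp fzl dcjsx bfcyi qtb
Hunk 5: at line 1 remove [yluq,nfqr,pjxp] add [tmox] -> 7 lines: rdu uue tmox fzl dcjsx bfcyi qtb
Hunk 6: at line 1 remove [uue] add [xyw] -> 7 lines: rdu xyw tmox fzl dcjsx bfcyi qtb

Answer: rdu
xyw
tmox
fzl
dcjsx
bfcyi
qtb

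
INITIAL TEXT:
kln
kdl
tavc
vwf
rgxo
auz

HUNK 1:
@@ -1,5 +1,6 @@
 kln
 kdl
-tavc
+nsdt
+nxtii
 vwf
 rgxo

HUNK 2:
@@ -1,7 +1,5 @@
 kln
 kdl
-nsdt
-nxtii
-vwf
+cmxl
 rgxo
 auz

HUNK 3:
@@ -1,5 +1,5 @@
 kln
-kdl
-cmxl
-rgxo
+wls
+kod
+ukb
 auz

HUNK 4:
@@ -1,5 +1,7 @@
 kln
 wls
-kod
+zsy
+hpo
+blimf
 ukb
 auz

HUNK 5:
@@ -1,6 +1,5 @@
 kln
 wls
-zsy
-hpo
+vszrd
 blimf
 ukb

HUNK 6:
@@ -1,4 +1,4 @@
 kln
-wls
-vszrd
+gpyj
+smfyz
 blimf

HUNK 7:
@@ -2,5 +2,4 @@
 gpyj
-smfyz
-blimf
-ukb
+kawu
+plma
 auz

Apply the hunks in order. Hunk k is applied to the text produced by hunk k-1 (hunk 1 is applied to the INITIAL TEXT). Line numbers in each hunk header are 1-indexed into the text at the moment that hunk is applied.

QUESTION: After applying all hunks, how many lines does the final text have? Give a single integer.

Answer: 5

Derivation:
Hunk 1: at line 1 remove [tavc] add [nsdt,nxtii] -> 7 lines: kln kdl nsdt nxtii vwf rgxo auz
Hunk 2: at line 1 remove [nsdt,nxtii,vwf] add [cmxl] -> 5 lines: kln kdl cmxl rgxo auz
Hunk 3: at line 1 remove [kdl,cmxl,rgxo] add [wls,kod,ukb] -> 5 lines: kln wls kod ukb auz
Hunk 4: at line 1 remove [kod] add [zsy,hpo,blimf] -> 7 lines: kln wls zsy hpo blimf ukb auz
Hunk 5: at line 1 remove [zsy,hpo] add [vszrd] -> 6 lines: kln wls vszrd blimf ukb auz
Hunk 6: at line 1 remove [wls,vszrd] add [gpyj,smfyz] -> 6 lines: kln gpyj smfyz blimf ukb auz
Hunk 7: at line 2 remove [smfyz,blimf,ukb] add [kawu,plma] -> 5 lines: kln gpyj kawu plma auz
Final line count: 5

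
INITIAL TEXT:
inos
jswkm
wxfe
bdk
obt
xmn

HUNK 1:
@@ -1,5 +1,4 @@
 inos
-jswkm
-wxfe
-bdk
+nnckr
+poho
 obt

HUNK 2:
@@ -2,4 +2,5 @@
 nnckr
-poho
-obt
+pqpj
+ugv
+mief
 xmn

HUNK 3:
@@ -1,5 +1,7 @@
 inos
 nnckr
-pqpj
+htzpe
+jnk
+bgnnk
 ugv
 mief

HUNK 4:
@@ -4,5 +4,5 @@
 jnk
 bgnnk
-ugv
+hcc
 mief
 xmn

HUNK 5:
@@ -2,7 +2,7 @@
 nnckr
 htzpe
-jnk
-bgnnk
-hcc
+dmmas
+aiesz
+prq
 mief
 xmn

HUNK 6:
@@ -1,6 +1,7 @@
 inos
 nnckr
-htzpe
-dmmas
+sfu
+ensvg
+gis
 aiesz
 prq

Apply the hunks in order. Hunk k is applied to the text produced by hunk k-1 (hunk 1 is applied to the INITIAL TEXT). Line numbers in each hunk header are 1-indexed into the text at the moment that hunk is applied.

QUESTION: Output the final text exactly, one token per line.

Answer: inos
nnckr
sfu
ensvg
gis
aiesz
prq
mief
xmn

Derivation:
Hunk 1: at line 1 remove [jswkm,wxfe,bdk] add [nnckr,poho] -> 5 lines: inos nnckr poho obt xmn
Hunk 2: at line 2 remove [poho,obt] add [pqpj,ugv,mief] -> 6 lines: inos nnckr pqpj ugv mief xmn
Hunk 3: at line 1 remove [pqpj] add [htzpe,jnk,bgnnk] -> 8 lines: inos nnckr htzpe jnk bgnnk ugv mief xmn
Hunk 4: at line 4 remove [ugv] add [hcc] -> 8 lines: inos nnckr htzpe jnk bgnnk hcc mief xmn
Hunk 5: at line 2 remove [jnk,bgnnk,hcc] add [dmmas,aiesz,prq] -> 8 lines: inos nnckr htzpe dmmas aiesz prq mief xmn
Hunk 6: at line 1 remove [htzpe,dmmas] add [sfu,ensvg,gis] -> 9 lines: inos nnckr sfu ensvg gis aiesz prq mief xmn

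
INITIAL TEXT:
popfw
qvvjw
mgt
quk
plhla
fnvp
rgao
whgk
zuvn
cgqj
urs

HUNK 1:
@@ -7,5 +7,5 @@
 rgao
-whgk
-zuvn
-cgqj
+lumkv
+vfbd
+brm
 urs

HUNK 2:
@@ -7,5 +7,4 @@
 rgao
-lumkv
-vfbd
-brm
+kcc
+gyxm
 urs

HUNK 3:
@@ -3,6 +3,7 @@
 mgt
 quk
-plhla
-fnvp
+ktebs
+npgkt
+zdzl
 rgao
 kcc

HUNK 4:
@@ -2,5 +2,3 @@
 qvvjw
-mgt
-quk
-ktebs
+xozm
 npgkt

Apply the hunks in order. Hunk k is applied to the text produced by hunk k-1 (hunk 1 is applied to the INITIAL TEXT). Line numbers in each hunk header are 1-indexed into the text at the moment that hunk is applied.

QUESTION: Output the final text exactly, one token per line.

Hunk 1: at line 7 remove [whgk,zuvn,cgqj] add [lumkv,vfbd,brm] -> 11 lines: popfw qvvjw mgt quk plhla fnvp rgao lumkv vfbd brm urs
Hunk 2: at line 7 remove [lumkv,vfbd,brm] add [kcc,gyxm] -> 10 lines: popfw qvvjw mgt quk plhla fnvp rgao kcc gyxm urs
Hunk 3: at line 3 remove [plhla,fnvp] add [ktebs,npgkt,zdzl] -> 11 lines: popfw qvvjw mgt quk ktebs npgkt zdzl rgao kcc gyxm urs
Hunk 4: at line 2 remove [mgt,quk,ktebs] add [xozm] -> 9 lines: popfw qvvjw xozm npgkt zdzl rgao kcc gyxm urs

Answer: popfw
qvvjw
xozm
npgkt
zdzl
rgao
kcc
gyxm
urs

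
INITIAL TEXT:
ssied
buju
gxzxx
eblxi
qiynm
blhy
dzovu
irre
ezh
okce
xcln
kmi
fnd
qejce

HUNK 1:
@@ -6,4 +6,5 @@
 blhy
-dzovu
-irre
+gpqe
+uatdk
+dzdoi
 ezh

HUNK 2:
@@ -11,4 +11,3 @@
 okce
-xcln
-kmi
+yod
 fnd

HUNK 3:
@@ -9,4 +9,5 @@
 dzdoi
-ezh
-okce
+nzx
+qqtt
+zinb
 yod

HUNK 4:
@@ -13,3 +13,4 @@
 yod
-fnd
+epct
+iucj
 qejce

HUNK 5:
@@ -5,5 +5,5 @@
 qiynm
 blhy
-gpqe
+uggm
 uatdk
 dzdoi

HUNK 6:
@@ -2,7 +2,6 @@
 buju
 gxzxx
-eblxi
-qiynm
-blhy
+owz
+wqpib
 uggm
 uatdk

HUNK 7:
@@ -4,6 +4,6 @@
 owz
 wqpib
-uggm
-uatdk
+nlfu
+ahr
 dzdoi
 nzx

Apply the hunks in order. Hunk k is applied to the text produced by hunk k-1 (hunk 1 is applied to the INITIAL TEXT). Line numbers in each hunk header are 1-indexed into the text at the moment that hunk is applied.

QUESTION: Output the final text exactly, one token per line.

Hunk 1: at line 6 remove [dzovu,irre] add [gpqe,uatdk,dzdoi] -> 15 lines: ssied buju gxzxx eblxi qiynm blhy gpqe uatdk dzdoi ezh okce xcln kmi fnd qejce
Hunk 2: at line 11 remove [xcln,kmi] add [yod] -> 14 lines: ssied buju gxzxx eblxi qiynm blhy gpqe uatdk dzdoi ezh okce yod fnd qejce
Hunk 3: at line 9 remove [ezh,okce] add [nzx,qqtt,zinb] -> 15 lines: ssied buju gxzxx eblxi qiynm blhy gpqe uatdk dzdoi nzx qqtt zinb yod fnd qejce
Hunk 4: at line 13 remove [fnd] add [epct,iucj] -> 16 lines: ssied buju gxzxx eblxi qiynm blhy gpqe uatdk dzdoi nzx qqtt zinb yod epct iucj qejce
Hunk 5: at line 5 remove [gpqe] add [uggm] -> 16 lines: ssied buju gxzxx eblxi qiynm blhy uggm uatdk dzdoi nzx qqtt zinb yod epct iucj qejce
Hunk 6: at line 2 remove [eblxi,qiynm,blhy] add [owz,wqpib] -> 15 lines: ssied buju gxzxx owz wqpib uggm uatdk dzdoi nzx qqtt zinb yod epct iucj qejce
Hunk 7: at line 4 remove [uggm,uatdk] add [nlfu,ahr] -> 15 lines: ssied buju gxzxx owz wqpib nlfu ahr dzdoi nzx qqtt zinb yod epct iucj qejce

Answer: ssied
buju
gxzxx
owz
wqpib
nlfu
ahr
dzdoi
nzx
qqtt
zinb
yod
epct
iucj
qejce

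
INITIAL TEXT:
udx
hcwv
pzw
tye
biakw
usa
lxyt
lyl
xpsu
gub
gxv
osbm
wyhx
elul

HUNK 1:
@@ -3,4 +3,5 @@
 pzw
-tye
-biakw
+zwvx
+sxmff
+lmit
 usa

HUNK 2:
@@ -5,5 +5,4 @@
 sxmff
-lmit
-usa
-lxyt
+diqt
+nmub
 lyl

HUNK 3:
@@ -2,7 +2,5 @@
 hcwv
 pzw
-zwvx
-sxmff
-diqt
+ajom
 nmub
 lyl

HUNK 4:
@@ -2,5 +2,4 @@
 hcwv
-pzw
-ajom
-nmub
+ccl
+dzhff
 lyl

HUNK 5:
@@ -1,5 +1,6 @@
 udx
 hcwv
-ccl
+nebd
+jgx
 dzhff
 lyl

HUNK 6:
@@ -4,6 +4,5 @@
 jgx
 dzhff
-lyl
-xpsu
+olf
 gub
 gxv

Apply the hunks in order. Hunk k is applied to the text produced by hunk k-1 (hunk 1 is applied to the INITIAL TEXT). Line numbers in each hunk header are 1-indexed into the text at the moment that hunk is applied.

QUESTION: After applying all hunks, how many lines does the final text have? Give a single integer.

Hunk 1: at line 3 remove [tye,biakw] add [zwvx,sxmff,lmit] -> 15 lines: udx hcwv pzw zwvx sxmff lmit usa lxyt lyl xpsu gub gxv osbm wyhx elul
Hunk 2: at line 5 remove [lmit,usa,lxyt] add [diqt,nmub] -> 14 lines: udx hcwv pzw zwvx sxmff diqt nmub lyl xpsu gub gxv osbm wyhx elul
Hunk 3: at line 2 remove [zwvx,sxmff,diqt] add [ajom] -> 12 lines: udx hcwv pzw ajom nmub lyl xpsu gub gxv osbm wyhx elul
Hunk 4: at line 2 remove [pzw,ajom,nmub] add [ccl,dzhff] -> 11 lines: udx hcwv ccl dzhff lyl xpsu gub gxv osbm wyhx elul
Hunk 5: at line 1 remove [ccl] add [nebd,jgx] -> 12 lines: udx hcwv nebd jgx dzhff lyl xpsu gub gxv osbm wyhx elul
Hunk 6: at line 4 remove [lyl,xpsu] add [olf] -> 11 lines: udx hcwv nebd jgx dzhff olf gub gxv osbm wyhx elul
Final line count: 11

Answer: 11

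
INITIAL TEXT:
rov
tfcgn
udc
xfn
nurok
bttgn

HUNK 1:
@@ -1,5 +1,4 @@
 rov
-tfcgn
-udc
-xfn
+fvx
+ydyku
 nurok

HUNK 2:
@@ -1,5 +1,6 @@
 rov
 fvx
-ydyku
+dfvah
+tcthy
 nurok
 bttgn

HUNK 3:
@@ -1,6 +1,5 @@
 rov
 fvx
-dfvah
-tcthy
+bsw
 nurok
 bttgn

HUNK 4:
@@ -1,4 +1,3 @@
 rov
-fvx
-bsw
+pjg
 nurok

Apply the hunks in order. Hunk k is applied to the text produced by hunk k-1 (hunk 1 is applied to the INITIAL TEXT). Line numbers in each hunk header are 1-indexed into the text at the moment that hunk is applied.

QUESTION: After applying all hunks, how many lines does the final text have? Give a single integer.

Answer: 4

Derivation:
Hunk 1: at line 1 remove [tfcgn,udc,xfn] add [fvx,ydyku] -> 5 lines: rov fvx ydyku nurok bttgn
Hunk 2: at line 1 remove [ydyku] add [dfvah,tcthy] -> 6 lines: rov fvx dfvah tcthy nurok bttgn
Hunk 3: at line 1 remove [dfvah,tcthy] add [bsw] -> 5 lines: rov fvx bsw nurok bttgn
Hunk 4: at line 1 remove [fvx,bsw] add [pjg] -> 4 lines: rov pjg nurok bttgn
Final line count: 4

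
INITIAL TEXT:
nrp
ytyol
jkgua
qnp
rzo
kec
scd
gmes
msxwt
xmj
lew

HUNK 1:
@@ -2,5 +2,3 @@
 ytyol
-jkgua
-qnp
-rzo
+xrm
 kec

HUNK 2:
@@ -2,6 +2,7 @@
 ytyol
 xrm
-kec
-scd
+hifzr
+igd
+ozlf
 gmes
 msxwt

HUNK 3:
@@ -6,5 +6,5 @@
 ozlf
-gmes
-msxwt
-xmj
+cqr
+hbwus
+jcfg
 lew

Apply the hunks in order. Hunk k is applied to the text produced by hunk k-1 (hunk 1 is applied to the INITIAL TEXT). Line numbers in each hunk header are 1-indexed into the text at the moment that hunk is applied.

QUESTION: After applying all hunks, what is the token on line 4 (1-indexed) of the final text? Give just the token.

Hunk 1: at line 2 remove [jkgua,qnp,rzo] add [xrm] -> 9 lines: nrp ytyol xrm kec scd gmes msxwt xmj lew
Hunk 2: at line 2 remove [kec,scd] add [hifzr,igd,ozlf] -> 10 lines: nrp ytyol xrm hifzr igd ozlf gmes msxwt xmj lew
Hunk 3: at line 6 remove [gmes,msxwt,xmj] add [cqr,hbwus,jcfg] -> 10 lines: nrp ytyol xrm hifzr igd ozlf cqr hbwus jcfg lew
Final line 4: hifzr

Answer: hifzr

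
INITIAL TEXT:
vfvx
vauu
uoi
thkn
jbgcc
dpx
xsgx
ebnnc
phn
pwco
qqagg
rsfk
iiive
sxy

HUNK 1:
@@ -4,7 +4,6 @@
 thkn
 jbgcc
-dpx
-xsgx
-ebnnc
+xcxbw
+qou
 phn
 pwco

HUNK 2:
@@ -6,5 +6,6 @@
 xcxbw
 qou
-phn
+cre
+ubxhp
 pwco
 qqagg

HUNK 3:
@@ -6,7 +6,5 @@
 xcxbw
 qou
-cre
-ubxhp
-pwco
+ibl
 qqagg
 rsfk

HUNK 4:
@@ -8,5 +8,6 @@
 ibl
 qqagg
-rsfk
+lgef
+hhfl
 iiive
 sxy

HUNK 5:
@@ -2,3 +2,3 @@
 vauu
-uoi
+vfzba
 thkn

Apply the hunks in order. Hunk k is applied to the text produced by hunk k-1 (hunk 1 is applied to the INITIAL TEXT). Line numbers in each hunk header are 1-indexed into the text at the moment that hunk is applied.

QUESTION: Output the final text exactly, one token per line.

Answer: vfvx
vauu
vfzba
thkn
jbgcc
xcxbw
qou
ibl
qqagg
lgef
hhfl
iiive
sxy

Derivation:
Hunk 1: at line 4 remove [dpx,xsgx,ebnnc] add [xcxbw,qou] -> 13 lines: vfvx vauu uoi thkn jbgcc xcxbw qou phn pwco qqagg rsfk iiive sxy
Hunk 2: at line 6 remove [phn] add [cre,ubxhp] -> 14 lines: vfvx vauu uoi thkn jbgcc xcxbw qou cre ubxhp pwco qqagg rsfk iiive sxy
Hunk 3: at line 6 remove [cre,ubxhp,pwco] add [ibl] -> 12 lines: vfvx vauu uoi thkn jbgcc xcxbw qou ibl qqagg rsfk iiive sxy
Hunk 4: at line 8 remove [rsfk] add [lgef,hhfl] -> 13 lines: vfvx vauu uoi thkn jbgcc xcxbw qou ibl qqagg lgef hhfl iiive sxy
Hunk 5: at line 2 remove [uoi] add [vfzba] -> 13 lines: vfvx vauu vfzba thkn jbgcc xcxbw qou ibl qqagg lgef hhfl iiive sxy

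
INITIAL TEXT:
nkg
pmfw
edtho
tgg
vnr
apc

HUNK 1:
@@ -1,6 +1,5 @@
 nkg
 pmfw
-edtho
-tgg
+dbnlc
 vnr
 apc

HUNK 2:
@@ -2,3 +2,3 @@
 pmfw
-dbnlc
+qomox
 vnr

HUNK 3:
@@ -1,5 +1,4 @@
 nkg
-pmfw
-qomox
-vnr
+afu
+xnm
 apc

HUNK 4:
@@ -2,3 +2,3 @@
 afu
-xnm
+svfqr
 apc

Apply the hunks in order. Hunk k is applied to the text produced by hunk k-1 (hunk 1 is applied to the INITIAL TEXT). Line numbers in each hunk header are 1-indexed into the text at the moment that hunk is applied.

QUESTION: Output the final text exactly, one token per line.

Hunk 1: at line 1 remove [edtho,tgg] add [dbnlc] -> 5 lines: nkg pmfw dbnlc vnr apc
Hunk 2: at line 2 remove [dbnlc] add [qomox] -> 5 lines: nkg pmfw qomox vnr apc
Hunk 3: at line 1 remove [pmfw,qomox,vnr] add [afu,xnm] -> 4 lines: nkg afu xnm apc
Hunk 4: at line 2 remove [xnm] add [svfqr] -> 4 lines: nkg afu svfqr apc

Answer: nkg
afu
svfqr
apc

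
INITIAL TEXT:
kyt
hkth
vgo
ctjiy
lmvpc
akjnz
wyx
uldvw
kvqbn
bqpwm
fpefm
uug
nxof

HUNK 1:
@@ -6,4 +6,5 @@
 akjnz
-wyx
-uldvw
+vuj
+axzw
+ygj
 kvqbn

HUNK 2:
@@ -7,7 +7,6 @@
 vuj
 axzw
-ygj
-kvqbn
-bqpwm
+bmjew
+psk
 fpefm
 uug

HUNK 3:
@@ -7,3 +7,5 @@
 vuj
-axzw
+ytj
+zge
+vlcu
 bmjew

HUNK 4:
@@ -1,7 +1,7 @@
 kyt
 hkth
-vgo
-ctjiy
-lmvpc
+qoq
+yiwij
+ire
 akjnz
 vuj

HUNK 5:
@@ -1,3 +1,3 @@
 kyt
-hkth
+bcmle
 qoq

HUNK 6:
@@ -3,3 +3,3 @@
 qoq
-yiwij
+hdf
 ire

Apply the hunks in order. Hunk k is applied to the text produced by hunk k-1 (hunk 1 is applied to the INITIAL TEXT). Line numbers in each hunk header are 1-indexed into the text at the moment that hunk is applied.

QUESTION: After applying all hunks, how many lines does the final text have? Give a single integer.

Hunk 1: at line 6 remove [wyx,uldvw] add [vuj,axzw,ygj] -> 14 lines: kyt hkth vgo ctjiy lmvpc akjnz vuj axzw ygj kvqbn bqpwm fpefm uug nxof
Hunk 2: at line 7 remove [ygj,kvqbn,bqpwm] add [bmjew,psk] -> 13 lines: kyt hkth vgo ctjiy lmvpc akjnz vuj axzw bmjew psk fpefm uug nxof
Hunk 3: at line 7 remove [axzw] add [ytj,zge,vlcu] -> 15 lines: kyt hkth vgo ctjiy lmvpc akjnz vuj ytj zge vlcu bmjew psk fpefm uug nxof
Hunk 4: at line 1 remove [vgo,ctjiy,lmvpc] add [qoq,yiwij,ire] -> 15 lines: kyt hkth qoq yiwij ire akjnz vuj ytj zge vlcu bmjew psk fpefm uug nxof
Hunk 5: at line 1 remove [hkth] add [bcmle] -> 15 lines: kyt bcmle qoq yiwij ire akjnz vuj ytj zge vlcu bmjew psk fpefm uug nxof
Hunk 6: at line 3 remove [yiwij] add [hdf] -> 15 lines: kyt bcmle qoq hdf ire akjnz vuj ytj zge vlcu bmjew psk fpefm uug nxof
Final line count: 15

Answer: 15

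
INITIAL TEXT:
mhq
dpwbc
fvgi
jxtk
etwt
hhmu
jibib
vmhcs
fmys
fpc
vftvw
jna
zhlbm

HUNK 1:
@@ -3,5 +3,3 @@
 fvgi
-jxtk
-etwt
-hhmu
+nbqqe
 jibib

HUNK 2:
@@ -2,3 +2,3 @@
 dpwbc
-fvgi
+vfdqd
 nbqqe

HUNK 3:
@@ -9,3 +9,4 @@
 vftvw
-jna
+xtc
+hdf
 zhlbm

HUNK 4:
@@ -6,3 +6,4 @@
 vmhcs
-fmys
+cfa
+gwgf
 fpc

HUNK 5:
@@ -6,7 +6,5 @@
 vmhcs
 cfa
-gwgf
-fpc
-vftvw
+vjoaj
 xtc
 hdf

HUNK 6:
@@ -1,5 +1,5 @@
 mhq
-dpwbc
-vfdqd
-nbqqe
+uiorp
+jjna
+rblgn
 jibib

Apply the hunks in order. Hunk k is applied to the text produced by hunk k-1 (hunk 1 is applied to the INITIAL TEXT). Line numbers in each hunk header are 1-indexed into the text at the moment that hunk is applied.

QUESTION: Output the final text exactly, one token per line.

Hunk 1: at line 3 remove [jxtk,etwt,hhmu] add [nbqqe] -> 11 lines: mhq dpwbc fvgi nbqqe jibib vmhcs fmys fpc vftvw jna zhlbm
Hunk 2: at line 2 remove [fvgi] add [vfdqd] -> 11 lines: mhq dpwbc vfdqd nbqqe jibib vmhcs fmys fpc vftvw jna zhlbm
Hunk 3: at line 9 remove [jna] add [xtc,hdf] -> 12 lines: mhq dpwbc vfdqd nbqqe jibib vmhcs fmys fpc vftvw xtc hdf zhlbm
Hunk 4: at line 6 remove [fmys] add [cfa,gwgf] -> 13 lines: mhq dpwbc vfdqd nbqqe jibib vmhcs cfa gwgf fpc vftvw xtc hdf zhlbm
Hunk 5: at line 6 remove [gwgf,fpc,vftvw] add [vjoaj] -> 11 lines: mhq dpwbc vfdqd nbqqe jibib vmhcs cfa vjoaj xtc hdf zhlbm
Hunk 6: at line 1 remove [dpwbc,vfdqd,nbqqe] add [uiorp,jjna,rblgn] -> 11 lines: mhq uiorp jjna rblgn jibib vmhcs cfa vjoaj xtc hdf zhlbm

Answer: mhq
uiorp
jjna
rblgn
jibib
vmhcs
cfa
vjoaj
xtc
hdf
zhlbm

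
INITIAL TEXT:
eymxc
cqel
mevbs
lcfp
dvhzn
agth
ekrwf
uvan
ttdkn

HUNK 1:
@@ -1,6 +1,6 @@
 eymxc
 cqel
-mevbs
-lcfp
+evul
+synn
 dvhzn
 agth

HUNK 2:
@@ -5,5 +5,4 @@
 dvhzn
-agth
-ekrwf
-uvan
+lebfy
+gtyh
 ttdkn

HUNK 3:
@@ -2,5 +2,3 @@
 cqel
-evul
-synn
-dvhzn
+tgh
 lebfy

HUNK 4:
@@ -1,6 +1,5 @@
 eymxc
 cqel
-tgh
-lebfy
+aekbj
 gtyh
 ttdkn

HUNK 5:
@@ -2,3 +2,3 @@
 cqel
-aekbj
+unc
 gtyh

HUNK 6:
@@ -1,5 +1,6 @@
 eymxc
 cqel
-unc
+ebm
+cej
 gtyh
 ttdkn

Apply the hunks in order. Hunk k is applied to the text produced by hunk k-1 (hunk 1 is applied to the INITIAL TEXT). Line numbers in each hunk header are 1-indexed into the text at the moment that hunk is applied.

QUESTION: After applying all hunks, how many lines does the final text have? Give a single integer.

Answer: 6

Derivation:
Hunk 1: at line 1 remove [mevbs,lcfp] add [evul,synn] -> 9 lines: eymxc cqel evul synn dvhzn agth ekrwf uvan ttdkn
Hunk 2: at line 5 remove [agth,ekrwf,uvan] add [lebfy,gtyh] -> 8 lines: eymxc cqel evul synn dvhzn lebfy gtyh ttdkn
Hunk 3: at line 2 remove [evul,synn,dvhzn] add [tgh] -> 6 lines: eymxc cqel tgh lebfy gtyh ttdkn
Hunk 4: at line 1 remove [tgh,lebfy] add [aekbj] -> 5 lines: eymxc cqel aekbj gtyh ttdkn
Hunk 5: at line 2 remove [aekbj] add [unc] -> 5 lines: eymxc cqel unc gtyh ttdkn
Hunk 6: at line 1 remove [unc] add [ebm,cej] -> 6 lines: eymxc cqel ebm cej gtyh ttdkn
Final line count: 6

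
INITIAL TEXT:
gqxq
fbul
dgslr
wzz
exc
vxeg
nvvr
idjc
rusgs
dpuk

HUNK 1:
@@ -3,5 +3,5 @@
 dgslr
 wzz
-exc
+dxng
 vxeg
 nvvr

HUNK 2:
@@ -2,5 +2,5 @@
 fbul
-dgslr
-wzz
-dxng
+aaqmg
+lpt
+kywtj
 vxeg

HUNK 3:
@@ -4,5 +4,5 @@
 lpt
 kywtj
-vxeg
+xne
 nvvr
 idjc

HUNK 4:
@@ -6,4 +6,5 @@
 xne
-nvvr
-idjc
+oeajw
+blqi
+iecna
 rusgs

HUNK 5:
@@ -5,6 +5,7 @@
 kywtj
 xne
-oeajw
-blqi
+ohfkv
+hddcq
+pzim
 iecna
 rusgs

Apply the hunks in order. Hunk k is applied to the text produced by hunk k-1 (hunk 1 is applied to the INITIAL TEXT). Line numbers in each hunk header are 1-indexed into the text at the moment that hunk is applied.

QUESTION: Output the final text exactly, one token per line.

Hunk 1: at line 3 remove [exc] add [dxng] -> 10 lines: gqxq fbul dgslr wzz dxng vxeg nvvr idjc rusgs dpuk
Hunk 2: at line 2 remove [dgslr,wzz,dxng] add [aaqmg,lpt,kywtj] -> 10 lines: gqxq fbul aaqmg lpt kywtj vxeg nvvr idjc rusgs dpuk
Hunk 3: at line 4 remove [vxeg] add [xne] -> 10 lines: gqxq fbul aaqmg lpt kywtj xne nvvr idjc rusgs dpuk
Hunk 4: at line 6 remove [nvvr,idjc] add [oeajw,blqi,iecna] -> 11 lines: gqxq fbul aaqmg lpt kywtj xne oeajw blqi iecna rusgs dpuk
Hunk 5: at line 5 remove [oeajw,blqi] add [ohfkv,hddcq,pzim] -> 12 lines: gqxq fbul aaqmg lpt kywtj xne ohfkv hddcq pzim iecna rusgs dpuk

Answer: gqxq
fbul
aaqmg
lpt
kywtj
xne
ohfkv
hddcq
pzim
iecna
rusgs
dpuk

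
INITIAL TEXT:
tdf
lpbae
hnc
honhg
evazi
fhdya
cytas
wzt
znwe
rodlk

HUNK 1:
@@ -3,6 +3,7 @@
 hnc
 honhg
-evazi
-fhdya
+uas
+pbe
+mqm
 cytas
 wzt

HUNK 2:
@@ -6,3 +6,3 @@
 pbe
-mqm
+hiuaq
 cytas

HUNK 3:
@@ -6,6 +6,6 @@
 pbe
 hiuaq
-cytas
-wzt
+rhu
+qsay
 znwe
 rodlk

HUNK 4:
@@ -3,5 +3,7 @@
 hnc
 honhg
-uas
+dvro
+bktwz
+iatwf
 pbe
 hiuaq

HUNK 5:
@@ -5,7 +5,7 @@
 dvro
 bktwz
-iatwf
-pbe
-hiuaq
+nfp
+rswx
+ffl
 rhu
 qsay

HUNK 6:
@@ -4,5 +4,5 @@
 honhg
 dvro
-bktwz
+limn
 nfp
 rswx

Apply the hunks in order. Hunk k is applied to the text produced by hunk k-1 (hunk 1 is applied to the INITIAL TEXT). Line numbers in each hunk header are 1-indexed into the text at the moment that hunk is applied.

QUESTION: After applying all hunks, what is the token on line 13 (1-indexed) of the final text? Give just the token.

Answer: rodlk

Derivation:
Hunk 1: at line 3 remove [evazi,fhdya] add [uas,pbe,mqm] -> 11 lines: tdf lpbae hnc honhg uas pbe mqm cytas wzt znwe rodlk
Hunk 2: at line 6 remove [mqm] add [hiuaq] -> 11 lines: tdf lpbae hnc honhg uas pbe hiuaq cytas wzt znwe rodlk
Hunk 3: at line 6 remove [cytas,wzt] add [rhu,qsay] -> 11 lines: tdf lpbae hnc honhg uas pbe hiuaq rhu qsay znwe rodlk
Hunk 4: at line 3 remove [uas] add [dvro,bktwz,iatwf] -> 13 lines: tdf lpbae hnc honhg dvro bktwz iatwf pbe hiuaq rhu qsay znwe rodlk
Hunk 5: at line 5 remove [iatwf,pbe,hiuaq] add [nfp,rswx,ffl] -> 13 lines: tdf lpbae hnc honhg dvro bktwz nfp rswx ffl rhu qsay znwe rodlk
Hunk 6: at line 4 remove [bktwz] add [limn] -> 13 lines: tdf lpbae hnc honhg dvro limn nfp rswx ffl rhu qsay znwe rodlk
Final line 13: rodlk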